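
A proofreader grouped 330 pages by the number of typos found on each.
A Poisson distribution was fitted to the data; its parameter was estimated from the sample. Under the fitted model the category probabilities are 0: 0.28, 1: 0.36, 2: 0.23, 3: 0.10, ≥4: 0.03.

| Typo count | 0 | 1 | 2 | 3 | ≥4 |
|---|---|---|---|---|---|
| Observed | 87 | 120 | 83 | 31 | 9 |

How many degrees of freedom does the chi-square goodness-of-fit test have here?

There are k = 5 categories and 1 parameter estimated from the data, so df = 5 − 1 − 1 = 3.

3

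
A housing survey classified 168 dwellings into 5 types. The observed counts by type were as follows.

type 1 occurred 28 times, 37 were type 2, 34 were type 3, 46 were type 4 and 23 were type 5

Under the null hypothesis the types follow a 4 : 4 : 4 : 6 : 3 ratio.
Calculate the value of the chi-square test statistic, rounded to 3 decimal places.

Ratio total = 21. Expected counts: 168×4/21 = 32, 168×4/21 = 32, 168×4/21 = 32, 168×6/21 = 48, 168×3/21 = 24.
cat         O        E   (O−E)²/E
type 1     28       32     0.5000
type 2     37       32     0.7813
type 3     34       32     0.1250
type 4     46       48     0.0833
type 5     23       24     0.0417
Sum = 1.531

1.531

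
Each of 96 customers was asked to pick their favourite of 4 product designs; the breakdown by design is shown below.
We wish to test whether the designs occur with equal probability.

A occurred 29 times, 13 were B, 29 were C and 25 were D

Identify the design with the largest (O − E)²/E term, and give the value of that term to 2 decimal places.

Expected count for each of the 4 categories: 96/4 = 24.
χ² = (29−24)²/24 + (13−24)²/24 + (29−24)²/24 + (25−24)²/24
   = 1.042 + 5.042 + 1.042 + 0.042
The largest term is for B: 5.04.

B, 5.04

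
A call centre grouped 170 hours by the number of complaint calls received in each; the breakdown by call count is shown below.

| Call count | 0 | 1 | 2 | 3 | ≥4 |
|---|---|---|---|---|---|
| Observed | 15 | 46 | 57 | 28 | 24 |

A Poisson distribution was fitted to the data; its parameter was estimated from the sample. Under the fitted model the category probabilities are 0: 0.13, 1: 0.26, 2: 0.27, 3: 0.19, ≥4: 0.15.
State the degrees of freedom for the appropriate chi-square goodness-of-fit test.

3

There are k = 5 categories and 1 parameter estimated from the data, so df = 5 − 1 − 1 = 3.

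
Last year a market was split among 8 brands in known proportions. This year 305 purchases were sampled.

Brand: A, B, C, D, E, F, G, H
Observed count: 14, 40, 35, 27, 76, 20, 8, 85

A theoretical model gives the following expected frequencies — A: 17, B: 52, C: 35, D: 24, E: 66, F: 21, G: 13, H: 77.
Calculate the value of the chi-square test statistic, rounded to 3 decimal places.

cat         O        E   (O−E)²/E
A          14       17     0.5294
B          40       52     2.7692
C          35       35     0.0000
D          27       24     0.3750
E          76       66     1.5152
F          20       21     0.0476
G           8       13     1.9231
H          85       77     0.8312
Sum = 7.991

7.991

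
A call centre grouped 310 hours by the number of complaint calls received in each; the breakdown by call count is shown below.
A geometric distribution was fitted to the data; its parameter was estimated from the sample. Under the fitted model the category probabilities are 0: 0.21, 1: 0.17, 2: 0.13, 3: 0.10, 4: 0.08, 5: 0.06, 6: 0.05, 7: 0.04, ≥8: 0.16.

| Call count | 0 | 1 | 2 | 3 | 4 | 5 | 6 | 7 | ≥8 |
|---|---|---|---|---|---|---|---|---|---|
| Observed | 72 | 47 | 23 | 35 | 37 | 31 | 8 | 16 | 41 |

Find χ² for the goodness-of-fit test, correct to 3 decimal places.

Expected counts E_i = n·p_i: 310×0.21 = 65.1, 310×0.17 = 52.7, 310×0.13 = 40.3, 310×0.10 = 31, 310×0.08 = 24.8, 310×0.06 = 18.6, 310×0.05 = 15.5, 310×0.04 = 12.4, 310×0.16 = 49.6.
0: (72 − 65.1)²/65.1 = 47.61/65.1 = 0.7313
1: (47 − 52.7)²/52.7 = 32.49/52.7 = 0.6165
2: (23 − 40.3)²/40.3 = 299.29/40.3 = 7.4266
3: (35 − 31)²/31 = 16/31 = 0.5161
4: (37 − 24.8)²/24.8 = 148.84/24.8 = 6.0016
5: (31 − 18.6)²/18.6 = 153.76/18.6 = 8.2667
6: (8 − 15.5)²/15.5 = 56.25/15.5 = 3.6290
7: (16 − 12.4)²/12.4 = 12.96/12.4 = 1.0452
≥8: (41 − 49.6)²/49.6 = 73.96/49.6 = 1.4911
Sum = 29.724

29.724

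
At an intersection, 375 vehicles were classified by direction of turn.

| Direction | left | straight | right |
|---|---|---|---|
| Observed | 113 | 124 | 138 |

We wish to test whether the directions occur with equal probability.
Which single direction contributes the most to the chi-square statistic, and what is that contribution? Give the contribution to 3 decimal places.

Expected count for each of the 3 categories: 375/3 = 125.
χ² = (113−125)²/125 + (124−125)²/125 + (138−125)²/125
   = 1.1520 + 0.0080 + 1.3520
The largest term is for right: 1.352.

right, 1.352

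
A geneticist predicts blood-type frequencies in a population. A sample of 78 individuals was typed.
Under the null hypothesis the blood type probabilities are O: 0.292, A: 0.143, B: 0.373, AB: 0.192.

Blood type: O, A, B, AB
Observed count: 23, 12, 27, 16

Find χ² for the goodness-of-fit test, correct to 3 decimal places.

Expected counts E_i = n·p_i: 78×0.292 = 22.776, 78×0.143 = 11.154, 78×0.373 = 29.094, 78×0.192 = 14.976.
χ² = (23−22.776)²/22.776 + (12−11.154)²/11.154 + (27−29.094)²/29.094 + (16−14.976)²/14.976
   = 0.0022 + 0.0642 + 0.1507 + 0.0700
Sum = 0.287

0.287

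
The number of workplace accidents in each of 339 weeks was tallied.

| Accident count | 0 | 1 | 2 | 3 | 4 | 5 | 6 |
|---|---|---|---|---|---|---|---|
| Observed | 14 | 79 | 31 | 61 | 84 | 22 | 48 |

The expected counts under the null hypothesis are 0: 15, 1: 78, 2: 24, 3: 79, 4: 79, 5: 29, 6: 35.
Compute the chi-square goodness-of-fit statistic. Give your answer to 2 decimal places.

χ² = (14−15)²/15 + (79−78)²/78 + (31−24)²/24 + (61−79)²/79 + (84−79)²/79 + (22−29)²/29 + (48−35)²/35
   = 0.067 + 0.013 + 2.042 + 4.101 + 0.316 + 1.690 + 4.829
Sum = 13.06

13.06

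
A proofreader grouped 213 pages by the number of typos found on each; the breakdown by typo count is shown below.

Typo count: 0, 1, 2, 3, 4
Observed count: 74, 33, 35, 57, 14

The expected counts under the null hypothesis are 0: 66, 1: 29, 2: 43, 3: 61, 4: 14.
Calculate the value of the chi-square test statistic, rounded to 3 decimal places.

0: (74 − 66)²/66 = 64/66 = 0.9697
1: (33 − 29)²/29 = 16/29 = 0.5517
2: (35 − 43)²/43 = 64/43 = 1.4884
3: (57 − 61)²/61 = 16/61 = 0.2623
4: (14 − 14)²/14 = 0/14 = 0.0000
Sum = 3.272

3.272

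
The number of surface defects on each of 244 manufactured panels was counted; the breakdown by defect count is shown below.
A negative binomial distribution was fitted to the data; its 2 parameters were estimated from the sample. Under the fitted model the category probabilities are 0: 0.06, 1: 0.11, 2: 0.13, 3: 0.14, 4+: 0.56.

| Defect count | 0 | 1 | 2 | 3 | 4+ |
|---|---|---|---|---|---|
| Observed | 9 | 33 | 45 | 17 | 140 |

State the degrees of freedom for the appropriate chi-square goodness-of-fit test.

There are k = 5 categories and 2 parameters estimated from the data, so df = 5 − 1 − 2 = 2.

2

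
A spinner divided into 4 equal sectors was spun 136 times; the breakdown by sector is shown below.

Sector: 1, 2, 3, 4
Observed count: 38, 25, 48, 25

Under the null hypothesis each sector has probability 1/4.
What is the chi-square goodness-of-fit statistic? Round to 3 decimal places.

Expected count for each of the 4 categories: 136/4 = 34.
cat         O        E   (O−E)²/E
1          38       34     0.4706
2          25       34     2.3824
3          48       34     5.7647
4          25       34     2.3824
Sum = 11.000

11.000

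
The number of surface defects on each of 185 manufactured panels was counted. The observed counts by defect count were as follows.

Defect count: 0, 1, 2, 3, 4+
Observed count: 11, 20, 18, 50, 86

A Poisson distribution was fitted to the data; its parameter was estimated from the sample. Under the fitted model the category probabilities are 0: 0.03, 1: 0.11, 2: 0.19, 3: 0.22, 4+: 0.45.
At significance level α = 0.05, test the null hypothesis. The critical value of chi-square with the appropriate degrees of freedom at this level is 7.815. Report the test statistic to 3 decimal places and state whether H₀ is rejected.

15.941; reject

Expected counts E_i = n·p_i: 185×0.03 = 5.55, 185×0.11 = 20.35, 185×0.19 = 35.15, 185×0.22 = 40.7, 185×0.45 = 83.25.
cat         O        E   (O−E)²/E
0          11     5.55     5.3518
1          20    20.35     0.0060
2          18    35.15     8.3676
3          50     40.7     2.1251
4+         86    83.25     0.0908
Sum = 15.941
df = 3. Since 15.941 > 7.815, we reject H₀.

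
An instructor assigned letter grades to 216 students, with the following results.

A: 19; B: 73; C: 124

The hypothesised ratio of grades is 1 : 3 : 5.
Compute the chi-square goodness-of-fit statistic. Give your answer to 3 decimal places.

Ratio total = 9. Expected counts: 216×1/9 = 24, 216×3/9 = 72, 216×5/9 = 120.
χ² = (19−24)²/24 + (73−72)²/72 + (124−120)²/120
   = 1.0417 + 0.0139 + 0.1333
Sum = 1.189

1.189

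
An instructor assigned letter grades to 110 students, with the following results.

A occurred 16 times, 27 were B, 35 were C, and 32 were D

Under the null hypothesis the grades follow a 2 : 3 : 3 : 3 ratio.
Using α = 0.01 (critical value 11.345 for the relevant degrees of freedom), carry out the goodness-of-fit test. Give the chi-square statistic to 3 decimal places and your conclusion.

Ratio total = 11. Expected counts: 110×2/11 = 20, 110×3/11 = 30, 110×3/11 = 30, 110×3/11 = 30.
A: (16 − 20)²/20 = 16/20 = 0.8000
B: (27 − 30)²/30 = 9/30 = 0.3000
C: (35 − 30)²/30 = 25/30 = 0.8333
D: (32 − 30)²/30 = 4/30 = 0.1333
Sum = 2.067
df = 3. Since 2.067 < 11.345, we do not reject H₀.

2.067; do not reject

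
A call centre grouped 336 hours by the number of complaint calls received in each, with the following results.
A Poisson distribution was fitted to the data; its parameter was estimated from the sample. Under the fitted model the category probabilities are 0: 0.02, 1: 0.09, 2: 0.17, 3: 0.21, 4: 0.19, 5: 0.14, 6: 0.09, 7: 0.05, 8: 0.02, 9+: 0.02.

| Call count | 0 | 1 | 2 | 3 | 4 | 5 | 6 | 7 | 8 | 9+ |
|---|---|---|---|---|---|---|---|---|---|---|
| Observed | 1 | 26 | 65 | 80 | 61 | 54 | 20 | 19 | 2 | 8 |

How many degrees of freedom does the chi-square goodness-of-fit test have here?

8

There are k = 10 categories and 1 parameter estimated from the data, so df = 10 − 1 − 1 = 8.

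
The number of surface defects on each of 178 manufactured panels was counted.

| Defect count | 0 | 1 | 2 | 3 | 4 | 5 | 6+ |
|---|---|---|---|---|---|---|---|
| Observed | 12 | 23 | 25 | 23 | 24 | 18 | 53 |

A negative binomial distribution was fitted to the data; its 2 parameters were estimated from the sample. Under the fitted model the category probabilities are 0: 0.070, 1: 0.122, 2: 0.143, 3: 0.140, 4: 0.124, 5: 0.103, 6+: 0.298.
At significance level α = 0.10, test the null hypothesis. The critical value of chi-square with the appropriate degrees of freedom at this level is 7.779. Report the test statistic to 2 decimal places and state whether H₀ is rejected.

Expected counts E_i = n·p_i: 178×0.070 = 12.46, 178×0.122 = 21.716, 178×0.143 = 25.454, 178×0.140 = 24.92, 178×0.124 = 22.072, 178×0.103 = 18.334, 178×0.298 = 53.044.
0: (12 − 12.46)²/12.46 = 0.2116/12.46 = 0.017
1: (23 − 21.716)²/21.716 = 1.648656/21.716 = 0.076
2: (25 − 25.454)²/25.454 = 0.206116/25.454 = 0.008
3: (23 − 24.92)²/24.92 = 3.6864/24.92 = 0.148
4: (24 − 22.072)²/22.072 = 3.717184/22.072 = 0.168
5: (18 − 18.334)²/18.334 = 0.111556/18.334 = 0.006
6+: (53 − 53.044)²/53.044 = 0.001936/53.044 = 0.000
Sum = 0.42
df = 4. Since 0.42 < 7.779, we do not reject H₀.

0.42; do not reject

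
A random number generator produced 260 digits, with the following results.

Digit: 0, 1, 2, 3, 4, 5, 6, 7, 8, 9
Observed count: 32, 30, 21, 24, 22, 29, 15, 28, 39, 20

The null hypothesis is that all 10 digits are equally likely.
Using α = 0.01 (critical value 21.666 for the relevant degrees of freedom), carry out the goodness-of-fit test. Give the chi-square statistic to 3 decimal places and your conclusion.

Under H₀ each category has probability 1/10, so each expected count is 260/10 = 26.
χ² = (32−26)²/26 + (30−26)²/26 + (21−26)²/26 + (24−26)²/26 + (22−26)²/26 + (29−26)²/26 + (15−26)²/26 + (28−26)²/26 + (39−26)²/26 + (20−26)²/26
   = 1.3846 + 0.6154 + 0.9615 + 0.1538 + 0.6154 + 0.3462 + 4.6538 + 0.1538 + 6.5000 + 1.3846
Sum = 16.769
df = 9. Since 16.769 < 21.666, we do not reject H₀.

16.769; do not reject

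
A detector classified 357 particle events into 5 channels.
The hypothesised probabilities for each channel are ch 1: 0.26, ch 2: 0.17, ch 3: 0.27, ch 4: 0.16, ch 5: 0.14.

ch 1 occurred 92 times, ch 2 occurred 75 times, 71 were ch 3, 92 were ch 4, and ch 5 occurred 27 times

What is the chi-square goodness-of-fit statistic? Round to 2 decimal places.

Expected counts E_i = n·p_i: 357×0.26 = 92.82, 357×0.17 = 60.69, 357×0.27 = 96.39, 357×0.16 = 57.12, 357×0.14 = 49.98.
cat         O        E   (O−E)²/E
ch 1       92    92.82      0.007
ch 2       75    60.69      3.374
ch 3       71    96.39      6.688
ch 4       92    57.12     21.299
ch 5       27    49.98     10.566
Sum = 41.93

41.93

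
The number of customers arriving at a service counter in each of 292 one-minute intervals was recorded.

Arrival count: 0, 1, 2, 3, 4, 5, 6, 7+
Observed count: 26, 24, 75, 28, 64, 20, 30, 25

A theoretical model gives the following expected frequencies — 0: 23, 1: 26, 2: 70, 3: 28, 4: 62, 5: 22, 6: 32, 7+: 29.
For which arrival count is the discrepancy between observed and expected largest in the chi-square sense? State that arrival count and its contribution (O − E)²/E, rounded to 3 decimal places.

cat         O        E   (O−E)²/E
0          26       23     0.3913
1          24       26     0.1538
2          75       70     0.3571
3          28       28     0.0000
4          64       62     0.0645
5          20       22     0.1818
6          30       32     0.1250
7+         25       29     0.5517
The largest term is for 7+: 0.552.

7+, 0.552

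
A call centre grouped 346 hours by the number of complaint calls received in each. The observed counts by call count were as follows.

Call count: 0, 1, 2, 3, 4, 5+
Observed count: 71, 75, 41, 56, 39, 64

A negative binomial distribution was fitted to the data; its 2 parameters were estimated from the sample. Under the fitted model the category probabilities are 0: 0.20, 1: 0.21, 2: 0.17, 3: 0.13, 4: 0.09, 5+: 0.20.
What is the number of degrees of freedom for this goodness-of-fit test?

3

There are k = 6 categories and 2 parameters estimated from the data, so df = 6 − 1 − 2 = 3.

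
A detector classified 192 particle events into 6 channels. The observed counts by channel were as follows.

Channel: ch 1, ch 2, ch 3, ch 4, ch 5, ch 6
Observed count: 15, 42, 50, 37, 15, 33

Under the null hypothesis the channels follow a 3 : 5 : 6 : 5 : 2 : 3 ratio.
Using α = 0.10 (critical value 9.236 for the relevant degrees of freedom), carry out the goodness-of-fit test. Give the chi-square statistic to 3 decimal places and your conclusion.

7.221; do not reject

Ratio total = 24. Expected counts: 192×3/24 = 24, 192×5/24 = 40, 192×6/24 = 48, 192×5/24 = 40, 192×2/24 = 16, 192×3/24 = 24.
ch 1: (15 − 24)²/24 = 81/24 = 3.3750
ch 2: (42 − 40)²/40 = 4/40 = 0.1000
ch 3: (50 − 48)²/48 = 4/48 = 0.0833
ch 4: (37 − 40)²/40 = 9/40 = 0.2250
ch 5: (15 − 16)²/16 = 1/16 = 0.0625
ch 6: (33 − 24)²/24 = 81/24 = 3.3750
Sum = 7.221
df = 5. Since 7.221 < 9.236, we do not reject H₀.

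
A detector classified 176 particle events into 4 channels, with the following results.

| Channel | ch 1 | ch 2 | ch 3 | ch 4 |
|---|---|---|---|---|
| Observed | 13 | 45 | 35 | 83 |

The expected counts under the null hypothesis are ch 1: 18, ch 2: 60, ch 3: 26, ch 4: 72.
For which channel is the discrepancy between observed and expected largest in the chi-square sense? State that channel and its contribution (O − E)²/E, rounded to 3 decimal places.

cat         O        E   (O−E)²/E
ch 1       13       18     1.3889
ch 2       45       60     3.7500
ch 3       35       26     3.1154
ch 4       83       72     1.6806
The largest term is for ch 2: 3.750.

ch 2, 3.750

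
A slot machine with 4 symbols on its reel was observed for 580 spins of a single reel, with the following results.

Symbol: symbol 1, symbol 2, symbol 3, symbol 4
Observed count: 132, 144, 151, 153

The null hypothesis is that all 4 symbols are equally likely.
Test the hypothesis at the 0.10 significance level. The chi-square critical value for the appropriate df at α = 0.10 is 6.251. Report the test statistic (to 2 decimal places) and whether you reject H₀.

1.86; do not reject

Expected count for each of the 4 categories: 580/4 = 145.
symbol 1: (132 − 145)²/145 = 169/145 = 1.166
symbol 2: (144 − 145)²/145 = 1/145 = 0.007
symbol 3: (151 − 145)²/145 = 36/145 = 0.248
symbol 4: (153 − 145)²/145 = 64/145 = 0.441
Sum = 1.86
df = 3. Since 1.86 < 6.251, we do not reject H₀.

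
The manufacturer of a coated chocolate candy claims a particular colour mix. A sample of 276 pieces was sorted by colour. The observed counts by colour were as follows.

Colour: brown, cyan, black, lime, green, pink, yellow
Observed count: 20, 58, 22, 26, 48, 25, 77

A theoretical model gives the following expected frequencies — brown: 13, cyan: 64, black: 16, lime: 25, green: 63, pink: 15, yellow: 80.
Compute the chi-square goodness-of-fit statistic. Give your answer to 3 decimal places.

16.972

brown: (20 − 13)²/13 = 49/13 = 3.7692
cyan: (58 − 64)²/64 = 36/64 = 0.5625
black: (22 − 16)²/16 = 36/16 = 2.2500
lime: (26 − 25)²/25 = 1/25 = 0.0400
green: (48 − 63)²/63 = 225/63 = 3.5714
pink: (25 − 15)²/15 = 100/15 = 6.6667
yellow: (77 − 80)²/80 = 9/80 = 0.1125
Sum = 16.972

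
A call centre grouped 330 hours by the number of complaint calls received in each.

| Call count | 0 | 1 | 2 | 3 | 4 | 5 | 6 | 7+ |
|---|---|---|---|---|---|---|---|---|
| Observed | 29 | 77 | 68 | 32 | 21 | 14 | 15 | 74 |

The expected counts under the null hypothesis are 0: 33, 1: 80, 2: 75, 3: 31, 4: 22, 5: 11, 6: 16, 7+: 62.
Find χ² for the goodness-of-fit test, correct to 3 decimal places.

4.532

χ² = (29−33)²/33 + (77−80)²/80 + (68−75)²/75 + (32−31)²/31 + (21−22)²/22 + (14−11)²/11 + (15−16)²/16 + (74−62)²/62
   = 0.4848 + 0.1125 + 0.6533 + 0.0323 + 0.0455 + 0.8182 + 0.0625 + 2.3226
Sum = 4.532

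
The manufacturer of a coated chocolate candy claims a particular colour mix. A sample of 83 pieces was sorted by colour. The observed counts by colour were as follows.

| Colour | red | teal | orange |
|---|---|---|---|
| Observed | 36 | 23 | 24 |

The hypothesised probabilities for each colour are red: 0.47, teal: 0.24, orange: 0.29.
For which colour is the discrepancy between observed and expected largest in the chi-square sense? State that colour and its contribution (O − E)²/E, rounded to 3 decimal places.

Expected counts E_i = n·p_i: 83×0.47 = 39.01, 83×0.24 = 19.92, 83×0.29 = 24.07.
cat         O        E   (O−E)²/E
red        36    39.01     0.2323
teal       23    19.92     0.4762
orange     24    24.07     0.0002
The largest term is for teal: 0.476.

teal, 0.476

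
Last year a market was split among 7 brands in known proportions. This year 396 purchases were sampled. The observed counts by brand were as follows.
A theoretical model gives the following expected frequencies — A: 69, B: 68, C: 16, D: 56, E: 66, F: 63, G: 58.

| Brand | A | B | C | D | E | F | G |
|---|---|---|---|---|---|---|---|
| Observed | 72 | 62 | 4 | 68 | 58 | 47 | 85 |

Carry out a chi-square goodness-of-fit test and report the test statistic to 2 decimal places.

29.83

A: (72 − 69)²/69 = 9/69 = 0.130
B: (62 − 68)²/68 = 36/68 = 0.529
C: (4 − 16)²/16 = 144/16 = 9.000
D: (68 − 56)²/56 = 144/56 = 2.571
E: (58 − 66)²/66 = 64/66 = 0.970
F: (47 − 63)²/63 = 256/63 = 4.063
G: (85 − 58)²/58 = 729/58 = 12.569
Sum = 29.83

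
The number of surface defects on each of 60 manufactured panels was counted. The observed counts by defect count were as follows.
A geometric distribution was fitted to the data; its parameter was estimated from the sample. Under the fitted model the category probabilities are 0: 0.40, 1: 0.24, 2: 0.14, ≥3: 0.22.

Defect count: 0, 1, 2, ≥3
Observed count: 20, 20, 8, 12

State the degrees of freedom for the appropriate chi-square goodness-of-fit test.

2

There are k = 4 categories and 1 parameter estimated from the data, so df = 4 − 1 − 1 = 2.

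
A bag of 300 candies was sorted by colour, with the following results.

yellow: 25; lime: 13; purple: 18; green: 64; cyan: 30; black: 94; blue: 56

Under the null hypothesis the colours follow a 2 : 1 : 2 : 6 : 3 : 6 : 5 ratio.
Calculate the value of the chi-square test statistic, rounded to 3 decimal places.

Ratio total = 25. Expected counts: 300×2/25 = 24, 300×1/25 = 12, 300×2/25 = 24, 300×6/25 = 72, 300×3/25 = 36, 300×6/25 = 72, 300×5/25 = 60.
χ² = (25−24)²/24 + (13−12)²/12 + (18−24)²/24 + (64−72)²/72 + (30−36)²/36 + (94−72)²/72 + (56−60)²/60
   = 0.0417 + 0.0833 + 1.5000 + 0.8889 + 1.0000 + 6.7222 + 0.2667
Sum = 10.503

10.503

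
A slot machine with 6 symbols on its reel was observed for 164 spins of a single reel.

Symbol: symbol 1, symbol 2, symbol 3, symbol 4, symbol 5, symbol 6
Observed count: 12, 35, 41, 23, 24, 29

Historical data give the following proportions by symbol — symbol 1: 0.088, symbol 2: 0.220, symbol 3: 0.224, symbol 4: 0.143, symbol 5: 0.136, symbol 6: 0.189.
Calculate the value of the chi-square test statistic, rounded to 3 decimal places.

Expected counts E_i = n·p_i: 164×0.088 = 14.432, 164×0.220 = 36.08, 164×0.224 = 36.736, 164×0.143 = 23.452, 164×0.136 = 22.304, 164×0.189 = 30.996.
cat           O        E   (O−E)²/E
symbol 1     12   14.432     0.4098
symbol 2     35    36.08     0.0323
symbol 3     41   36.736     0.4949
symbol 4     23   23.452     0.0087
symbol 5     24   22.304     0.1290
symbol 6     29   30.996     0.1285
Sum = 1.203

1.203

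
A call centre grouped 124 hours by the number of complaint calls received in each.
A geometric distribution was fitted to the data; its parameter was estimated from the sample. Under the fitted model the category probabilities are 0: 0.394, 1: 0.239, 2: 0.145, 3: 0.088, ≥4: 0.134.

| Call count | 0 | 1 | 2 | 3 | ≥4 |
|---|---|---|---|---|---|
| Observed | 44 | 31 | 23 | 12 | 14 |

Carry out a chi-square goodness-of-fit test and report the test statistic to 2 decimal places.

2.47

Expected counts E_i = n·p_i: 124×0.394 = 48.856, 124×0.239 = 29.636, 124×0.145 = 17.98, 124×0.088 = 10.912, 124×0.134 = 16.616.
cat         O        E   (O−E)²/E
0          44   48.856      0.483
1          31   29.636      0.063
2          23    17.98      1.402
3          12   10.912      0.108
≥4         14   16.616      0.412
Sum = 2.47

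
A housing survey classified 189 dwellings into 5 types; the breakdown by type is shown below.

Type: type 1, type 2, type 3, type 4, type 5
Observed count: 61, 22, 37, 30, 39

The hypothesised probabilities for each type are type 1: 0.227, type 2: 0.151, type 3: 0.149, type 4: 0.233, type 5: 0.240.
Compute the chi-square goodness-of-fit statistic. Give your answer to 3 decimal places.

Expected counts E_i = n·p_i: 189×0.227 = 42.903, 189×0.151 = 28.539, 189×0.149 = 28.161, 189×0.233 = 44.037, 189×0.240 = 45.36.
cat         O        E   (O−E)²/E
type 1     61   42.903     7.6335
type 2     22   28.539     1.4982
type 3     37   28.161     2.7743
type 4     30   44.037     4.4744
type 5     39    45.36     0.8917
Sum = 17.272

17.272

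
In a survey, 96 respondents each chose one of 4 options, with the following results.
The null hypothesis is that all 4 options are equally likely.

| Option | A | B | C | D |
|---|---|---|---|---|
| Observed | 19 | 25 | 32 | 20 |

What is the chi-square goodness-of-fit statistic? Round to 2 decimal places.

4.42

Expected count for each of the 4 categories: 96/4 = 24.
cat         O        E   (O−E)²/E
A          19       24      1.042
B          25       24      0.042
C          32       24      2.667
D          20       24      0.667
Sum = 4.42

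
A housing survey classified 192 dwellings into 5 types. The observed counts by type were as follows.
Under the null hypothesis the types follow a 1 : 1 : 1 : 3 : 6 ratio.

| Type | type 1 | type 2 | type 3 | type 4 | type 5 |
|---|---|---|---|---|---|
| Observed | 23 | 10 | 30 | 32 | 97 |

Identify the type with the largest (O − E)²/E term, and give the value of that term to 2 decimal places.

type 3, 12.25

Ratio total = 12. Expected counts: 192×1/12 = 16, 192×1/12 = 16, 192×1/12 = 16, 192×3/12 = 48, 192×6/12 = 96.
χ² = (23−16)²/16 + (10−16)²/16 + (30−16)²/16 + (32−48)²/48 + (97−96)²/96
   = 3.063 + 2.250 + 12.250 + 5.333 + 0.010
The largest term is for type 3: 12.25.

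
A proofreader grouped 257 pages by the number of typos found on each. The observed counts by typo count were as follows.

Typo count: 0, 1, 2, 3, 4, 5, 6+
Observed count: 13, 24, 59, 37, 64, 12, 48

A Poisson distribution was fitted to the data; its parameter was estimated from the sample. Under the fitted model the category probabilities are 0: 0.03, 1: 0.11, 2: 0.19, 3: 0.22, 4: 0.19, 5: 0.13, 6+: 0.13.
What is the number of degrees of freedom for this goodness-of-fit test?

5

There are k = 7 categories and 1 parameter estimated from the data, so df = 7 − 1 − 1 = 5.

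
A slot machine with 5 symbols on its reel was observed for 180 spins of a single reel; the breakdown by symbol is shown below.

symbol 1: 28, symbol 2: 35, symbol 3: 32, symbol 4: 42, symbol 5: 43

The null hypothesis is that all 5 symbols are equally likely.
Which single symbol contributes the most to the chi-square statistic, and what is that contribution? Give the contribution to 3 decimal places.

symbol 1, 1.778

Under H₀ each category has probability 1/5, so each expected count is 180/5 = 36.
symbol 1: (28 − 36)²/36 = 64/36 = 1.7778
symbol 2: (35 − 36)²/36 = 1/36 = 0.0278
symbol 3: (32 − 36)²/36 = 16/36 = 0.4444
symbol 4: (42 − 36)²/36 = 36/36 = 1.0000
symbol 5: (43 − 36)²/36 = 49/36 = 1.3611
The largest term is for symbol 1: 1.778.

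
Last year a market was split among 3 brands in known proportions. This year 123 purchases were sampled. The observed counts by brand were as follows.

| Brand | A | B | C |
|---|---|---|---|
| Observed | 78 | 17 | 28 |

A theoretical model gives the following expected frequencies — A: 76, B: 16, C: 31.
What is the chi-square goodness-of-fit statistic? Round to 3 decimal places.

A: (78 − 76)²/76 = 4/76 = 0.0526
B: (17 − 16)²/16 = 1/16 = 0.0625
C: (28 − 31)²/31 = 9/31 = 0.2903
Sum = 0.405

0.405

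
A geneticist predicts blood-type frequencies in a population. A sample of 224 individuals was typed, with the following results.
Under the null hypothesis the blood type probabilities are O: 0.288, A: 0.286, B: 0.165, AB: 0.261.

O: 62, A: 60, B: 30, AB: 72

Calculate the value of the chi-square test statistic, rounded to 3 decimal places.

4.800

Expected counts E_i = n·p_i: 224×0.288 = 64.512, 224×0.286 = 64.064, 224×0.165 = 36.96, 224×0.261 = 58.464.
O: (62 − 64.512)²/64.512 = 6.310144/64.512 = 0.0978
A: (60 − 64.064)²/64.064 = 16.516096/64.064 = 0.2578
B: (30 − 36.96)²/36.96 = 48.4416/36.96 = 1.3106
AB: (72 − 58.464)²/58.464 = 183.223296/58.464 = 3.1340
Sum = 4.800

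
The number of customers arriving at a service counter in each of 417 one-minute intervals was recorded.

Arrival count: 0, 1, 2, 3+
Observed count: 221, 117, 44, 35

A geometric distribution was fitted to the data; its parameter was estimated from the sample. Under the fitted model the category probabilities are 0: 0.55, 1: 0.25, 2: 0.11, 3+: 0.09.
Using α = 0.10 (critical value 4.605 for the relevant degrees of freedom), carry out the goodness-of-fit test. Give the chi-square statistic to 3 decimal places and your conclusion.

Expected counts E_i = n·p_i: 417×0.55 = 229.35, 417×0.25 = 104.25, 417×0.11 = 45.87, 417×0.09 = 37.53.
cat         O        E   (O−E)²/E
0         221   229.35     0.3040
1         117   104.25     1.5594
2          44    45.87     0.0762
3+         35    37.53     0.1706
Sum = 2.110
df = 2. Since 2.110 < 4.605, we do not reject H₀.

2.110; do not reject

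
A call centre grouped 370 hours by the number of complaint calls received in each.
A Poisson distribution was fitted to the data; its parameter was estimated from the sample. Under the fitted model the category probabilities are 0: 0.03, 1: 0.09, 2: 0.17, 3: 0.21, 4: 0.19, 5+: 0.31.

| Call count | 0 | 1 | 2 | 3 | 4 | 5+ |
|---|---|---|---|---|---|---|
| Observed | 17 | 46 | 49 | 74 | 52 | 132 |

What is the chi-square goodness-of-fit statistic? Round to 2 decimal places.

Expected counts E_i = n·p_i: 370×0.03 = 11.1, 370×0.09 = 33.3, 370×0.17 = 62.9, 370×0.21 = 77.7, 370×0.19 = 70.3, 370×0.31 = 114.7.
cat         O        E   (O−E)²/E
0          17     11.1      3.136
1          46     33.3      4.844
2          49     62.9      3.072
3          74     77.7      0.176
4          52     70.3      4.764
5+        132    114.7      2.609
Sum = 18.60

18.60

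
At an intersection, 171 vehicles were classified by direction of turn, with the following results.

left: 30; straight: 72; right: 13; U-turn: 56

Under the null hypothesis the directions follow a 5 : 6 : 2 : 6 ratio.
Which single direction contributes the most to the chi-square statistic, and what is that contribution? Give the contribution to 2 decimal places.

straight, 6.00

Ratio total = 19. Expected counts: 171×5/19 = 45, 171×6/19 = 54, 171×2/19 = 18, 171×6/19 = 54.
cat           O        E   (O−E)²/E
left         30       45      5.000
straight     72       54      6.000
right        13       18      1.389
U-turn       56       54      0.074
The largest term is for straight: 6.00.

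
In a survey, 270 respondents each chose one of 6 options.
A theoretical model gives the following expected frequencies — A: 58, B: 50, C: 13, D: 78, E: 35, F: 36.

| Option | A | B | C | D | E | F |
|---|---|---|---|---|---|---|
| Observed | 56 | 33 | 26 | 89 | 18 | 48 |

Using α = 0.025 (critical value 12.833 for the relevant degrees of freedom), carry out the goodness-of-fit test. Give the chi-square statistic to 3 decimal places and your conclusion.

cat         O        E   (O−E)²/E
A          56       58     0.0690
B          33       50     5.7800
C          26       13    13.0000
D          89       78     1.5513
E          18       35     8.2571
F          48       36     4.0000
Sum = 32.657
df = 5. Since 32.657 > 12.833, we reject H₀.

32.657; reject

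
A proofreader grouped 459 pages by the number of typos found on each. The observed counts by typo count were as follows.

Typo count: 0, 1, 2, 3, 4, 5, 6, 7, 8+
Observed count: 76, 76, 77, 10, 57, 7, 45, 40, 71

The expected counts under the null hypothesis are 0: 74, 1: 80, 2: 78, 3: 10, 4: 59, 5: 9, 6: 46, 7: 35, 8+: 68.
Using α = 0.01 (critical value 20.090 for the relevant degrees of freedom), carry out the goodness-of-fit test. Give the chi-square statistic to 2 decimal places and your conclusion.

1.65; do not reject

cat         O        E   (O−E)²/E
0          76       74      0.054
1          76       80      0.200
2          77       78      0.013
3          10       10      0.000
4          57       59      0.068
5           7        9      0.444
6          45       46      0.022
7          40       35      0.714
8+         71       68      0.132
Sum = 1.65
df = 8. Since 1.65 < 20.090, we do not reject H₀.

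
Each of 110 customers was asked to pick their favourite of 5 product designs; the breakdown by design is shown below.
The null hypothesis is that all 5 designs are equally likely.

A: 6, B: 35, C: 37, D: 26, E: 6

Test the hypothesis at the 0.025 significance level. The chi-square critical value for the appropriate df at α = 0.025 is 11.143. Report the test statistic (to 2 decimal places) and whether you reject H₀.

41.91; reject

Expected count for each of the 5 categories: 110/5 = 22.
cat         O        E   (O−E)²/E
A           6       22     11.636
B          35       22      7.682
C          37       22     10.227
D          26       22      0.727
E           6       22     11.636
Sum = 41.91
df = 4. Since 41.91 > 11.143, we reject H₀.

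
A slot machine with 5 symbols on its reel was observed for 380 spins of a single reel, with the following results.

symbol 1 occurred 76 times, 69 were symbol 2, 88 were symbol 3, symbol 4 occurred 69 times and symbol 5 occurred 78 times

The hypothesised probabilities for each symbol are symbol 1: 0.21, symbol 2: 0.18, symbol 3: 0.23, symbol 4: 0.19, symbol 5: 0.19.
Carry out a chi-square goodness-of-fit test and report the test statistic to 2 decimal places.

0.80

Expected counts E_i = n·p_i: 380×0.21 = 79.8, 380×0.18 = 68.4, 380×0.23 = 87.4, 380×0.19 = 72.2, 380×0.19 = 72.2.
cat           O        E   (O−E)²/E
symbol 1     76     79.8      0.181
symbol 2     69     68.4      0.005
symbol 3     88     87.4      0.004
symbol 4     69     72.2      0.142
symbol 5     78     72.2      0.466
Sum = 0.80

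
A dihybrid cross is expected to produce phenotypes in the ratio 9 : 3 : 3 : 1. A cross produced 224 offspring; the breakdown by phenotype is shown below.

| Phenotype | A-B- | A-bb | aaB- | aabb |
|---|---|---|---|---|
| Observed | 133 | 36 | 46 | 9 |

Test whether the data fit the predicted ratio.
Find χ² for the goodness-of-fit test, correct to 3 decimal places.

Ratio total = 16. Expected counts: 224×9/16 = 126, 224×3/16 = 42, 224×3/16 = 42, 224×1/16 = 14.
cat         O        E   (O−E)²/E
A-B-      133      126     0.3889
A-bb       36       42     0.8571
aaB-       46       42     0.3810
aabb        9       14     1.7857
Sum = 3.413

3.413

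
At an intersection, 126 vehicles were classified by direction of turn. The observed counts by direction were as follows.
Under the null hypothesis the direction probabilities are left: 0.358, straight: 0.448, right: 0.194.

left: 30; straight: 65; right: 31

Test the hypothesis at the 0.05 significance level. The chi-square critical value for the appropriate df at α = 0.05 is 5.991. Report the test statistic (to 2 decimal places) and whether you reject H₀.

Expected counts E_i = n·p_i: 126×0.358 = 45.108, 126×0.448 = 56.448, 126×0.194 = 24.444.
cat           O        E   (O−E)²/E
left         30   45.108      5.060
straight     65   56.448      1.296
right        31   24.444      1.758
Sum = 8.11
df = 2. Since 8.11 > 5.991, we reject H₀.

8.11; reject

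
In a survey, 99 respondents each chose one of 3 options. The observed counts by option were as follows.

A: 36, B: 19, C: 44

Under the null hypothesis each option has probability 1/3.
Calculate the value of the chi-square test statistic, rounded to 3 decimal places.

Expected count for each of the 3 categories: 99/3 = 33.
cat         O        E   (O−E)²/E
A          36       33     0.2727
B          19       33     5.9394
C          44       33     3.6667
Sum = 9.879

9.879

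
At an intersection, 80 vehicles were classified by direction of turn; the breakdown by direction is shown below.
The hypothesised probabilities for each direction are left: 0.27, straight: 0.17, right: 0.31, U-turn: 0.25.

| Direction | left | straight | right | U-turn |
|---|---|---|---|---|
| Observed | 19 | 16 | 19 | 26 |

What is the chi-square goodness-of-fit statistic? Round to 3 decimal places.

Expected counts E_i = n·p_i: 80×0.27 = 21.6, 80×0.17 = 13.6, 80×0.31 = 24.8, 80×0.25 = 20.
χ² = (19−21.6)²/21.6 + (16−13.6)²/13.6 + (19−24.8)²/24.8 + (26−20)²/20
   = 0.3130 + 0.4235 + 1.3565 + 1.8000
Sum = 3.893

3.893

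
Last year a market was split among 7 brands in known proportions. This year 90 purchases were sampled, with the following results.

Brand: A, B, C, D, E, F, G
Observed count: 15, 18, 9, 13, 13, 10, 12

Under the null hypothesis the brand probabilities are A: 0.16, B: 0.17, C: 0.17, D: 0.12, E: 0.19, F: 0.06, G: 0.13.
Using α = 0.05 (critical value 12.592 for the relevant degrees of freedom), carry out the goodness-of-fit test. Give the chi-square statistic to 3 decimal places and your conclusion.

Expected counts E_i = n·p_i: 90×0.16 = 14.4, 90×0.17 = 15.3, 90×0.17 = 15.3, 90×0.12 = 10.8, 90×0.19 = 17.1, 90×0.06 = 5.4, 90×0.13 = 11.7.
A: (15 − 14.4)²/14.4 = 0.36/14.4 = 0.0250
B: (18 − 15.3)²/15.3 = 7.29/15.3 = 0.4765
C: (9 − 15.3)²/15.3 = 39.69/15.3 = 2.5941
D: (13 − 10.8)²/10.8 = 4.84/10.8 = 0.4481
E: (13 − 17.1)²/17.1 = 16.81/17.1 = 0.9830
F: (10 − 5.4)²/5.4 = 21.16/5.4 = 3.9185
G: (12 − 11.7)²/11.7 = 0.09/11.7 = 0.0077
Sum = 8.453
df = 6. Since 8.453 < 12.592, we do not reject H₀.

8.453; do not reject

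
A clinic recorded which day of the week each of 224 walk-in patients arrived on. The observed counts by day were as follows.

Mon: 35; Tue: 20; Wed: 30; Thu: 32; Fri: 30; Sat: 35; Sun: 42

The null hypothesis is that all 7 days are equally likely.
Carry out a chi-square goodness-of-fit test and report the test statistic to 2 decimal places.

8.44

Expected count for each of the 7 categories: 224/7 = 32.
Mon: (35 − 32)²/32 = 9/32 = 0.281
Tue: (20 − 32)²/32 = 144/32 = 4.500
Wed: (30 − 32)²/32 = 4/32 = 0.125
Thu: (32 − 32)²/32 = 0/32 = 0.000
Fri: (30 − 32)²/32 = 4/32 = 0.125
Sat: (35 − 32)²/32 = 9/32 = 0.281
Sun: (42 − 32)²/32 = 100/32 = 3.125
Sum = 8.44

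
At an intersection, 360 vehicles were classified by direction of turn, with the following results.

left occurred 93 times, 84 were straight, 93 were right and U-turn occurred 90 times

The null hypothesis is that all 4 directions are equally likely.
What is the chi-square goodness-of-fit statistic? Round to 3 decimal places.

0.600

Under H₀ each category has probability 1/4, so each expected count is 360/4 = 90.
cat           O        E   (O−E)²/E
left         93       90     0.1000
straight     84       90     0.4000
right        93       90     0.1000
U-turn       90       90     0.0000
Sum = 0.600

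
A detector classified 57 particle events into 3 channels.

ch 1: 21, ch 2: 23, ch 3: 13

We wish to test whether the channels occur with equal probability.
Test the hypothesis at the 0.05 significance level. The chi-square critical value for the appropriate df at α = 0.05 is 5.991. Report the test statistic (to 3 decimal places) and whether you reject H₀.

2.947; do not reject

Expected count for each of the 3 categories: 57/3 = 19.
cat         O        E   (O−E)²/E
ch 1       21       19     0.2105
ch 2       23       19     0.8421
ch 3       13       19     1.8947
Sum = 2.947
df = 2. Since 2.947 < 5.991, we do not reject H₀.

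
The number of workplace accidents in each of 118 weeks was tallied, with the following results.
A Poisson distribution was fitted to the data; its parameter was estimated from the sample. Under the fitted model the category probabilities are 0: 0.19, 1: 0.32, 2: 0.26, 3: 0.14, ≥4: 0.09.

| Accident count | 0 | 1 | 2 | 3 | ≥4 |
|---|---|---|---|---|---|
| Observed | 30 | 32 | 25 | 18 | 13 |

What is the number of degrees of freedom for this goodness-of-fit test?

There are k = 5 categories and 1 parameter estimated from the data, so df = 5 − 1 − 1 = 3.

3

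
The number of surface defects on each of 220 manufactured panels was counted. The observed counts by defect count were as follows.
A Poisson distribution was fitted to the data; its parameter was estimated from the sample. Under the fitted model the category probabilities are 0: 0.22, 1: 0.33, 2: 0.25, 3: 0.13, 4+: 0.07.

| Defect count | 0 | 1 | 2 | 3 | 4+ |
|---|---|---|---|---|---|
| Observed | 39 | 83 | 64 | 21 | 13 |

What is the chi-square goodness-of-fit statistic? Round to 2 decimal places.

7.18

Expected counts E_i = n·p_i: 220×0.22 = 48.4, 220×0.33 = 72.6, 220×0.25 = 55, 220×0.13 = 28.6, 220×0.07 = 15.4.
cat         O        E   (O−E)²/E
0          39     48.4      1.826
1          83     72.6      1.490
2          64       55      1.473
3          21     28.6      2.020
4+         13     15.4      0.374
Sum = 7.18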